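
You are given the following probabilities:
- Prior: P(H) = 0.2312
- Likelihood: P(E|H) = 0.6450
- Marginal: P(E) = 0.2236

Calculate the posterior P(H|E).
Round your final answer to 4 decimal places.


Using Bayes' theorem:

P(H|E) = P(E|H) × P(H) / P(E)
       = 0.6450 × 0.2312 / 0.2236
       = 0.14912400 / 0.2236
       = 0.6669

The evidence strengthens our belief in H.
Prior: 0.2312 → Posterior: 0.6669


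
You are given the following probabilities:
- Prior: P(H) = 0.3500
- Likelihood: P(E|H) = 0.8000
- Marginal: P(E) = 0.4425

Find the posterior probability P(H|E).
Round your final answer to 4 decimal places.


Using Bayes' theorem:

P(H|E) = P(E|H) × P(H) / P(E)
       = 0.8000 × 0.3500 / 0.4425
       = 0.28000000 / 0.4425
       = 0.6328

The evidence strengthens our belief in H.
Prior: 0.3500 → Posterior: 0.6328


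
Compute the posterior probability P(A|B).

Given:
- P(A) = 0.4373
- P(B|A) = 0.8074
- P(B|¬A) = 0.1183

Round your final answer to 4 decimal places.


Bayes' theorem: P(A|B) = P(B|A) × P(A) / P(B)

Step 1: Calculate P(B) using law of total probability
P(B) = P(B|A)P(A) + P(B|¬A)P(¬A)
     = 0.8074 × 0.4373 + 0.1183 × 0.5627
     = 0.35307602 + 0.06656741
     = 0.41964343

Step 2: Apply Bayes' theorem
P(A|B) = P(B|A) × P(A) / P(B)
       = 0.35307602 / 0.41964343
       = 0.8414


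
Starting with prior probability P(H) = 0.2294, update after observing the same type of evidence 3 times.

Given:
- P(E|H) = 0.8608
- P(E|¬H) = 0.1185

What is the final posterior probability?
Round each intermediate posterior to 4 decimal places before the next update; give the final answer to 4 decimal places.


Sequential Bayesian updating:

Initial prior: P(H) = 0.2294

Update 1:
  P(E) = 0.8608 × 0.2294 + 0.1185 × 0.7706 = 0.19746752 + 0.09131610 = 0.28878362
  P(H|E) = 0.19746752 / 0.28878362 = 0.6838

Update 2:
  P(E) = 0.8608 × 0.6838 + 0.1185 × 0.3162 = 0.58861504 + 0.03746970 = 0.62608474
  P(H|E) = 0.58861504 / 0.62608474 = 0.9402

Update 3:
  P(E) = 0.8608 × 0.9402 + 0.1185 × 0.0598 = 0.80932416 + 0.00708630 = 0.81641046
  P(H|E) = 0.80932416 / 0.81641046 = 0.9913

Final posterior: 0.9913


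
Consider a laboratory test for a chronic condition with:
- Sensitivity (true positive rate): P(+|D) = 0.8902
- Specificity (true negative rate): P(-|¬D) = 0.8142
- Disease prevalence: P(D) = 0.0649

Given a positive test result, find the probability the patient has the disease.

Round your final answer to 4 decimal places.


Let D = has disease, + = positive test

Given:
- P(D) = 0.0649 (prevalence)
- P(+|D) = 0.8902 (sensitivity)
- P(-|¬D) = 0.8142 (specificity)
- P(+|¬D) = 0.1858 (false positive rate = 1 - specificity)

Step 1: Find P(+)
P(+) = P(+|D)P(D) + P(+|¬D)P(¬D)
     = 0.8902 × 0.0649 + 0.1858 × 0.9351
     = 0.05777398 + 0.17374158
     = 0.23151556

Step 2: Apply Bayes' theorem for P(D|+)
P(D|+) = P(+|D)P(D) / P(+)
       = 0.05777398 / 0.23151556
       = 0.2495


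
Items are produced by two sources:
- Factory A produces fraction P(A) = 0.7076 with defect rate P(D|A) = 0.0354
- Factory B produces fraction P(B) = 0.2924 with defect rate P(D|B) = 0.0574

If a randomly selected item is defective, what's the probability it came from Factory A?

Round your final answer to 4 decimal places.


Let A = from Factory A, D = defective

Given:
- P(A) = 0.7076, P(B) = 0.2924
- P(D|A) = 0.0354, P(D|B) = 0.0574

Step 1: Find P(D)
P(D) = P(D|A)P(A) + P(D|B)P(B)
     = 0.0354 × 0.7076 + 0.0574 × 0.2924
     = 0.02504904 + 0.01678376
     = 0.04183280

Step 2: Apply Bayes' theorem
P(A|D) = P(D|A)P(A) / P(D)
       = 0.02504904 / 0.04183280
       = 0.5988


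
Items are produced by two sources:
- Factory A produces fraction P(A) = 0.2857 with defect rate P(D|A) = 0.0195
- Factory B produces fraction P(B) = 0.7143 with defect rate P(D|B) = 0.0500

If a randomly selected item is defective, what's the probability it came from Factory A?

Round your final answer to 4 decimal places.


Let A = from Factory A, D = defective

Given:
- P(A) = 0.2857, P(B) = 0.7143
- P(D|A) = 0.0195, P(D|B) = 0.0500

Step 1: Find P(D)
P(D) = P(D|A)P(A) + P(D|B)P(B)
     = 0.0195 × 0.2857 + 0.0500 × 0.7143
     = 0.00557115 + 0.03571500
     = 0.04128615

Step 2: Apply Bayes' theorem
P(A|D) = P(D|A)P(A) / P(D)
       = 0.00557115 / 0.04128615
       = 0.1349


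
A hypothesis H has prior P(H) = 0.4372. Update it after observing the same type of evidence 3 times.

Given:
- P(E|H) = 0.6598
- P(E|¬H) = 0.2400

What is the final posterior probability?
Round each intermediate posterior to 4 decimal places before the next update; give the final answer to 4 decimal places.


Sequential Bayesian updating:

Initial prior: P(H) = 0.4372

Update 1:
  P(E) = 0.6598 × 0.4372 + 0.2400 × 0.5628 = 0.28846456 + 0.13507200 = 0.42353656
  P(H|E) = 0.28846456 / 0.42353656 = 0.6811

Update 2:
  P(E) = 0.6598 × 0.6811 + 0.2400 × 0.3189 = 0.44938978 + 0.07653600 = 0.52592578
  P(H|E) = 0.44938978 / 0.52592578 = 0.8545

Update 3:
  P(E) = 0.6598 × 0.8545 + 0.2400 × 0.1455 = 0.56379910 + 0.03492000 = 0.59871910
  P(H|E) = 0.56379910 / 0.59871910 = 0.9417

Final posterior: 0.9417


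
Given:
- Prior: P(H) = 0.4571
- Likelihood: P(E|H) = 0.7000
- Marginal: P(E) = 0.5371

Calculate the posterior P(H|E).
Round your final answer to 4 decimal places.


Using Bayes' theorem:

P(H|E) = P(E|H) × P(H) / P(E)
       = 0.7000 × 0.4571 / 0.5371
       = 0.31997000 / 0.5371
       = 0.5957

The evidence strengthens our belief in H.
Prior: 0.4571 → Posterior: 0.5957


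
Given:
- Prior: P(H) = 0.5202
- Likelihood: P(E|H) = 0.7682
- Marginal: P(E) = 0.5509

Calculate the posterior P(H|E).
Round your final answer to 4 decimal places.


Using Bayes' theorem:

P(H|E) = P(E|H) × P(H) / P(E)
       = 0.7682 × 0.5202 / 0.5509
       = 0.39961764 / 0.5509
       = 0.7254

The evidence strengthens our belief in H.
Prior: 0.5202 → Posterior: 0.7254


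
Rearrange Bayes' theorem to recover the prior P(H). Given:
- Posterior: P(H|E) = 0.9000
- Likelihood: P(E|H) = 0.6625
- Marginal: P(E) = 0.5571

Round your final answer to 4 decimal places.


From Bayes' theorem: P(H|E) = P(E|H) × P(H) / P(E)

Rearranging for P(H):
P(H) = P(H|E) × P(E) / P(E|H)
     = 0.9000 × 0.5571 / 0.6625
     = 0.50139000 / 0.6625
     = 0.7568


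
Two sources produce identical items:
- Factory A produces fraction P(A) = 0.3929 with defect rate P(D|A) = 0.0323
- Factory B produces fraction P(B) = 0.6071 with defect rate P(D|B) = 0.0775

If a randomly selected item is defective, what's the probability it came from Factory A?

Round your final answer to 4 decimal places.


Let A = from Factory A, D = defective

Given:
- P(A) = 0.3929, P(B) = 0.6071
- P(D|A) = 0.0323, P(D|B) = 0.0775

Step 1: Find P(D)
P(D) = P(D|A)P(A) + P(D|B)P(B)
     = 0.0323 × 0.3929 + 0.0775 × 0.6071
     = 0.01269067 + 0.04705025
     = 0.05974092

Step 2: Apply Bayes' theorem
P(A|D) = P(D|A)P(A) / P(D)
       = 0.01269067 / 0.05974092
       = 0.2124


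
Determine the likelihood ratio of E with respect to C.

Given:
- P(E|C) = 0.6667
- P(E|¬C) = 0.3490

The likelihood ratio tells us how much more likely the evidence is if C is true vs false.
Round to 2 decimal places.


Likelihood Ratio (LR) = P(E|C) / P(E|¬C)

LR = 0.6667 / 0.3490
   = 1.91

The evidence is 1.91 times more likely if C is true than if C is false.
LR > 1, so observing E raises the odds in favor of C.


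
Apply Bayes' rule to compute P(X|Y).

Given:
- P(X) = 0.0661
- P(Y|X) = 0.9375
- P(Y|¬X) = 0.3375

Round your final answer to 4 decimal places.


Bayes' theorem: P(X|Y) = P(Y|X) × P(X) / P(Y)

Step 1: Calculate P(Y) using law of total probability
P(Y) = P(Y|X)P(X) + P(Y|¬X)P(¬X)
     = 0.9375 × 0.0661 + 0.3375 × 0.9339
     = 0.06196875 + 0.31519125
     = 0.37716000

Step 2: Apply Bayes' theorem
P(X|Y) = P(Y|X) × P(X) / P(Y)
       = 0.06196875 / 0.37716000
       = 0.1643


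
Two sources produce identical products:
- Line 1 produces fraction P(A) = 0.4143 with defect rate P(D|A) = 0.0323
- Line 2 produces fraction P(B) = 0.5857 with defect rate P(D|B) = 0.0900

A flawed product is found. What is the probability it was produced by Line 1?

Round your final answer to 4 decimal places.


Let A = from Line 1, D = flawed

Given:
- P(A) = 0.4143, P(B) = 0.5857
- P(D|A) = 0.0323, P(D|B) = 0.0900

Step 1: Find P(D)
P(D) = P(D|A)P(A) + P(D|B)P(B)
     = 0.0323 × 0.4143 + 0.0900 × 0.5857
     = 0.01338189 + 0.05271300
     = 0.06609489

Step 2: Apply Bayes' theorem
P(A|D) = P(D|A)P(A) / P(D)
       = 0.01338189 / 0.06609489
       = 0.2025


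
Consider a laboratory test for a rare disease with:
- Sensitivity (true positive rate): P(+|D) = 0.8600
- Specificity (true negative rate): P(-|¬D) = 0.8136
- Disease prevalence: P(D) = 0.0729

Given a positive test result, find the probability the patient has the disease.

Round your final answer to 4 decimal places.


Let D = has disease, + = positive test

Given:
- P(D) = 0.0729 (prevalence)
- P(+|D) = 0.8600 (sensitivity)
- P(-|¬D) = 0.8136 (specificity)
- P(+|¬D) = 0.1864 (false positive rate = 1 - specificity)

Step 1: Find P(+)
P(+) = P(+|D)P(D) + P(+|¬D)P(¬D)
     = 0.8600 × 0.0729 + 0.1864 × 0.9271
     = 0.06269400 + 0.17281144
     = 0.23550544

Step 2: Apply Bayes' theorem for P(D|+)
P(D|+) = P(+|D)P(D) / P(+)
       = 0.06269400 / 0.23550544
       = 0.2662


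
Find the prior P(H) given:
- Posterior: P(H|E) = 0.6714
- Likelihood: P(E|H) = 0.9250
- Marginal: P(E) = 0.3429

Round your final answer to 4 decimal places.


From Bayes' theorem: P(H|E) = P(E|H) × P(H) / P(E)

Rearranging for P(H):
P(H) = P(H|E) × P(E) / P(E|H)
     = 0.6714 × 0.3429 / 0.9250
     = 0.23022306 / 0.9250
     = 0.2489


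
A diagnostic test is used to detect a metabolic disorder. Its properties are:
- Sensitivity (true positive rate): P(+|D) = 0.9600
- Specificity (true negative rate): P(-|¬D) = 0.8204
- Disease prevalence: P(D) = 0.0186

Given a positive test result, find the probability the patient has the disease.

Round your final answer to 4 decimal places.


Let D = has disease, + = positive test

Given:
- P(D) = 0.0186 (prevalence)
- P(+|D) = 0.9600 (sensitivity)
- P(-|¬D) = 0.8204 (specificity)
- P(+|¬D) = 0.1796 (false positive rate = 1 - specificity)

Step 1: Find P(+)
P(+) = P(+|D)P(D) + P(+|¬D)P(¬D)
     = 0.9600 × 0.0186 + 0.1796 × 0.9814
     = 0.01785600 + 0.17625944
     = 0.19411544

Step 2: Apply Bayes' theorem for P(D|+)
P(D|+) = P(+|D)P(D) / P(+)
       = 0.01785600 / 0.19411544
       = 0.0920


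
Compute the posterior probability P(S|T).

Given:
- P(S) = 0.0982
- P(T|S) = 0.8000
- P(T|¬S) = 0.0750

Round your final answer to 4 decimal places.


Bayes' theorem: P(S|T) = P(T|S) × P(S) / P(T)

Step 1: Calculate P(T) using law of total probability
P(T) = P(T|S)P(S) + P(T|¬S)P(¬S)
     = 0.8000 × 0.0982 + 0.0750 × 0.9018
     = 0.07856000 + 0.06763500
     = 0.14619500

Step 2: Apply Bayes' theorem
P(S|T) = P(T|S) × P(S) / P(T)
       = 0.07856000 / 0.14619500
       = 0.5374


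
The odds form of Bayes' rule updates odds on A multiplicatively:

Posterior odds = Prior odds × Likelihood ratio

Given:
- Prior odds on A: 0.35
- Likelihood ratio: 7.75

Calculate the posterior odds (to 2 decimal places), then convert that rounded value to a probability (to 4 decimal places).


Step 1: Calculate posterior odds
Posterior odds = Prior odds × LR
               = 0.35 × 7.75
               = 2.71

Step 2: Convert to probability
P(A|E) = Posterior odds / (1 + Posterior odds)
       = 2.71 / (1 + 2.71)
       = 2.71 / 3.71
       = 0.7305

The evidence increased P(A) from 0.2593 to 0.7305.


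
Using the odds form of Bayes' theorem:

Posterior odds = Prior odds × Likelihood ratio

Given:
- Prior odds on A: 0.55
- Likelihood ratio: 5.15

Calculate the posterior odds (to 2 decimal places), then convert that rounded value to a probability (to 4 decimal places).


Step 1: Calculate posterior odds
Posterior odds = Prior odds × LR
               = 0.55 × 5.15
               = 2.83

Step 2: Convert to probability
P(A|E) = Posterior odds / (1 + Posterior odds)
       = 2.83 / (1 + 2.83)
       = 2.83 / 3.83
       = 0.7389

The evidence increased P(A) from 0.3548 to 0.7389.


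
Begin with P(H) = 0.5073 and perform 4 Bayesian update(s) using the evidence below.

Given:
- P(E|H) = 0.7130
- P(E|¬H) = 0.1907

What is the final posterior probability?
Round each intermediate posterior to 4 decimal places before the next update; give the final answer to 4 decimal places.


Sequential Bayesian updating:

Initial prior: P(H) = 0.5073

Update 1:
  P(E) = 0.7130 × 0.5073 + 0.1907 × 0.4927 = 0.36170490 + 0.09395789 = 0.45566279
  P(H|E) = 0.36170490 / 0.45566279 = 0.7938

Update 2:
  P(E) = 0.7130 × 0.7938 + 0.1907 × 0.2062 = 0.56597940 + 0.03932234 = 0.60530174
  P(H|E) = 0.56597940 / 0.60530174 = 0.9350

Update 3:
  P(E) = 0.7130 × 0.9350 + 0.1907 × 0.0650 = 0.66665500 + 0.01239550 = 0.67905050
  P(H|E) = 0.66665500 / 0.67905050 = 0.9817

Update 4:
  P(E) = 0.7130 × 0.9817 + 0.1907 × 0.0183 = 0.69995210 + 0.00348981 = 0.70344191
  P(H|E) = 0.69995210 / 0.70344191 = 0.9950

Final posterior: 0.9950


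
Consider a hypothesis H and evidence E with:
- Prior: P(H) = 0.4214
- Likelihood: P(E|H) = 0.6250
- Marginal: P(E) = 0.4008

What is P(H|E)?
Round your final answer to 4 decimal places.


Using Bayes' theorem:

P(H|E) = P(E|H) × P(H) / P(E)
       = 0.6250 × 0.4214 / 0.4008
       = 0.26337500 / 0.4008
       = 0.6571

The evidence strengthens our belief in H.
Prior: 0.4214 → Posterior: 0.6571


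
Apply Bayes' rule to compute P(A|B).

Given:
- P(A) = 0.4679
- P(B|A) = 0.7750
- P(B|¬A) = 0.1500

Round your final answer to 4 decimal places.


Bayes' theorem: P(A|B) = P(B|A) × P(A) / P(B)

Step 1: Calculate P(B) using law of total probability
P(B) = P(B|A)P(A) + P(B|¬A)P(¬A)
     = 0.7750 × 0.4679 + 0.1500 × 0.5321
     = 0.36262250 + 0.07981500
     = 0.44243750

Step 2: Apply Bayes' theorem
P(A|B) = P(B|A) × P(A) / P(B)
       = 0.36262250 / 0.44243750
       = 0.8196


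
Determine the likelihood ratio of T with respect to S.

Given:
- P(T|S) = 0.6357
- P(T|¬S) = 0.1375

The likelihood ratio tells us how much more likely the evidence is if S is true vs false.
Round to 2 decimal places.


Likelihood Ratio (LR) = P(T|S) / P(T|¬S)

LR = 0.6357 / 0.1375
   = 4.62

The evidence is 4.62 times more likely if S is true than if S is false.
Because LR exceeds 1, T is evidence for S.


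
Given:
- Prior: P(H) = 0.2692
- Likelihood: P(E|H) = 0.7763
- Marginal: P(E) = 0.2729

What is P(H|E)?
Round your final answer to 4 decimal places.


Using Bayes' theorem:

P(H|E) = P(E|H) × P(H) / P(E)
       = 0.7763 × 0.2692 / 0.2729
       = 0.20897996 / 0.2729
       = 0.7658

The evidence strengthens our belief in H.
Prior: 0.2692 → Posterior: 0.7658


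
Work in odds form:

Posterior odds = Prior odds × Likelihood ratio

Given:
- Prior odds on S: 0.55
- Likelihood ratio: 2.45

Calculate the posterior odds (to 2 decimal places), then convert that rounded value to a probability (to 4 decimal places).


Step 1: Calculate posterior odds
Posterior odds = Prior odds × LR
               = 0.55 × 2.45
               = 1.35

Step 2: Convert to probability
P(S|E) = Posterior odds / (1 + Posterior odds)
       = 1.35 / (1 + 1.35)
       = 1.35 / 2.35
       = 0.5745

The evidence increased P(S) from 0.3548 to 0.5745.


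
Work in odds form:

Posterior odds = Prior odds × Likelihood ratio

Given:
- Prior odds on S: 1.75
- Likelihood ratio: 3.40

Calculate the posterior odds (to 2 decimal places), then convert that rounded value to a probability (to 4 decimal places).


Step 1: Calculate posterior odds
Posterior odds = Prior odds × LR
               = 1.75 × 3.40
               = 5.95

Step 2: Convert to probability
P(S|E) = Posterior odds / (1 + Posterior odds)
       = 5.95 / (1 + 5.95)
       = 5.95 / 6.95
       = 0.8561

The evidence increased P(S) from 0.6364 to 0.8561.


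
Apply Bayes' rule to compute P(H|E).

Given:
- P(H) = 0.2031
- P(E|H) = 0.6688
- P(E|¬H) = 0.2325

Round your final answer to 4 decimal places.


Bayes' theorem: P(H|E) = P(E|H) × P(H) / P(E)

Step 1: Calculate P(E) using law of total probability
P(E) = P(E|H)P(H) + P(E|¬H)P(¬H)
     = 0.6688 × 0.2031 + 0.2325 × 0.7969
     = 0.13583328 + 0.18527925
     = 0.32111253

Step 2: Apply Bayes' theorem
P(H|E) = P(E|H) × P(H) / P(E)
       = 0.13583328 / 0.32111253
       = 0.4230


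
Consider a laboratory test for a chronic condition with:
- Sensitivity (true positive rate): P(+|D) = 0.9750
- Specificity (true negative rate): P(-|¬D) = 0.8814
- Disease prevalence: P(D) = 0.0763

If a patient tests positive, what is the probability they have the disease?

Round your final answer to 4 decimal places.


Let D = has disease, + = positive test

Given:
- P(D) = 0.0763 (prevalence)
- P(+|D) = 0.9750 (sensitivity)
- P(-|¬D) = 0.8814 (specificity)
- P(+|¬D) = 0.1186 (false positive rate = 1 - specificity)

Step 1: Find P(+)
P(+) = P(+|D)P(D) + P(+|¬D)P(¬D)
     = 0.9750 × 0.0763 + 0.1186 × 0.9237
     = 0.07439250 + 0.10955082
     = 0.18394332

Step 2: Apply Bayes' theorem for P(D|+)
P(D|+) = P(+|D)P(D) / P(+)
       = 0.07439250 / 0.18394332
       = 0.4044


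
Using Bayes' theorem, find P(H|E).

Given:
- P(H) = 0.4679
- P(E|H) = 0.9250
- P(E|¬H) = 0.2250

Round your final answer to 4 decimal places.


Bayes' theorem: P(H|E) = P(E|H) × P(H) / P(E)

Step 1: Calculate P(E) using law of total probability
P(E) = P(E|H)P(H) + P(E|¬H)P(¬H)
     = 0.9250 × 0.4679 + 0.2250 × 0.5321
     = 0.43280750 + 0.11972250
     = 0.55253000

Step 2: Apply Bayes' theorem
P(H|E) = P(E|H) × P(H) / P(E)
       = 0.43280750 / 0.55253000
       = 0.7833


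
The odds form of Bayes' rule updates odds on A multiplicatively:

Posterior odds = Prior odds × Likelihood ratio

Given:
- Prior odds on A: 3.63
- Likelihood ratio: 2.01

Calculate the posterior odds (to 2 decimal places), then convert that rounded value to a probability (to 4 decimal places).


Step 1: Calculate posterior odds
Posterior odds = Prior odds × LR
               = 3.63 × 2.01
               = 7.30

Step 2: Convert to probability
P(A|E) = Posterior odds / (1 + Posterior odds)
       = 7.30 / (1 + 7.30)
       = 7.30 / 8.30
       = 0.8795

The evidence increased P(A) from 0.7840 to 0.8795.


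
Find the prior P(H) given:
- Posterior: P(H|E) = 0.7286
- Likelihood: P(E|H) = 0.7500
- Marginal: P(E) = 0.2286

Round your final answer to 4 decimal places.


From Bayes' theorem: P(H|E) = P(E|H) × P(H) / P(E)

Rearranging for P(H):
P(H) = P(H|E) × P(E) / P(E|H)
     = 0.7286 × 0.2286 / 0.7500
     = 0.16655796 / 0.7500
     = 0.2221


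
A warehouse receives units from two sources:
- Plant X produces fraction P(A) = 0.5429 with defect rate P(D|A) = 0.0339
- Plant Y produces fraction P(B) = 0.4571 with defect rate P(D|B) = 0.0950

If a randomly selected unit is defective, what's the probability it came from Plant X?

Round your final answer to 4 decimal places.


Let A = from Plant X, D = defective

Given:
- P(A) = 0.5429, P(B) = 0.4571
- P(D|A) = 0.0339, P(D|B) = 0.0950

Step 1: Find P(D)
P(D) = P(D|A)P(A) + P(D|B)P(B)
     = 0.0339 × 0.5429 + 0.0950 × 0.4571
     = 0.01840431 + 0.04342450
     = 0.06182881

Step 2: Apply Bayes' theorem
P(A|D) = P(D|A)P(A) / P(D)
       = 0.01840431 / 0.06182881
       = 0.2977


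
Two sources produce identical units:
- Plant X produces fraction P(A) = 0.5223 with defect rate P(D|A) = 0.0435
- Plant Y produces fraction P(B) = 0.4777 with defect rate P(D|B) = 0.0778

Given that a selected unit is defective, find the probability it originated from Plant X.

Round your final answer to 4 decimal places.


Let A = from Plant X, D = defective

Given:
- P(A) = 0.5223, P(B) = 0.4777
- P(D|A) = 0.0435, P(D|B) = 0.0778

Step 1: Find P(D)
P(D) = P(D|A)P(A) + P(D|B)P(B)
     = 0.0435 × 0.5223 + 0.0778 × 0.4777
     = 0.02272005 + 0.03716506
     = 0.05988511

Step 2: Apply Bayes' theorem
P(A|D) = P(D|A)P(A) / P(D)
       = 0.02272005 / 0.05988511
       = 0.3794


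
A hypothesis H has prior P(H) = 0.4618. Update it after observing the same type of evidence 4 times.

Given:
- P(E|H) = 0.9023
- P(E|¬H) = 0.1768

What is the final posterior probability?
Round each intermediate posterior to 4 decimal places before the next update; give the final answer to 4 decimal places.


Sequential Bayesian updating:

Initial prior: P(H) = 0.4618

Update 1:
  P(E) = 0.9023 × 0.4618 + 0.1768 × 0.5382 = 0.41668214 + 0.09515376 = 0.51183590
  P(H|E) = 0.41668214 / 0.51183590 = 0.8141

Update 2:
  P(E) = 0.9023 × 0.8141 + 0.1768 × 0.1859 = 0.73456243 + 0.03286712 = 0.76742955
  P(H|E) = 0.73456243 / 0.76742955 = 0.9572

Update 3:
  P(E) = 0.9023 × 0.9572 + 0.1768 × 0.0428 = 0.86368156 + 0.00756704 = 0.87124860
  P(H|E) = 0.86368156 / 0.87124860 = 0.9913

Update 4:
  P(E) = 0.9023 × 0.9913 + 0.1768 × 0.0087 = 0.89444999 + 0.00153816 = 0.89598815
  P(H|E) = 0.89444999 / 0.89598815 = 0.9983

Final posterior: 0.9983


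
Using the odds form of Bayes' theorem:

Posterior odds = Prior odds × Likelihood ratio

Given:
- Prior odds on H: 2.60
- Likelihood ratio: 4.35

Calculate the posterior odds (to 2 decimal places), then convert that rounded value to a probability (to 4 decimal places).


Step 1: Calculate posterior odds
Posterior odds = Prior odds × LR
               = 2.60 × 4.35
               = 11.31

Step 2: Convert to probability
P(H|E) = Posterior odds / (1 + Posterior odds)
       = 11.31 / (1 + 11.31)
       = 11.31 / 12.31
       = 0.9188

The evidence increased P(H) from 0.7222 to 0.9188.


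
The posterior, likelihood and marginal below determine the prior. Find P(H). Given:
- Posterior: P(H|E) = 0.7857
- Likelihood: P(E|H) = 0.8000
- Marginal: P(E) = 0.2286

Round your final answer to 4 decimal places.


From Bayes' theorem: P(H|E) = P(E|H) × P(H) / P(E)

Rearranging for P(H):
P(H) = P(H|E) × P(E) / P(E|H)
     = 0.7857 × 0.2286 / 0.8000
     = 0.17961102 / 0.8000
     = 0.2245


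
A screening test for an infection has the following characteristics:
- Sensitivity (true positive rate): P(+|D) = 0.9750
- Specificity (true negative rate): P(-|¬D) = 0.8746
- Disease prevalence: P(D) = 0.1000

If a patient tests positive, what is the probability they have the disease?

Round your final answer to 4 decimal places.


Let D = has disease, + = positive test

Given:
- P(D) = 0.1000 (prevalence)
- P(+|D) = 0.9750 (sensitivity)
- P(-|¬D) = 0.8746 (specificity)
- P(+|¬D) = 0.1254 (false positive rate = 1 - specificity)

Step 1: Find P(+)
P(+) = P(+|D)P(D) + P(+|¬D)P(¬D)
     = 0.9750 × 0.1000 + 0.1254 × 0.9000
     = 0.09750000 + 0.11286000
     = 0.21036000

Step 2: Apply Bayes' theorem for P(D|+)
P(D|+) = P(+|D)P(D) / P(+)
       = 0.09750000 / 0.21036000
       = 0.4635


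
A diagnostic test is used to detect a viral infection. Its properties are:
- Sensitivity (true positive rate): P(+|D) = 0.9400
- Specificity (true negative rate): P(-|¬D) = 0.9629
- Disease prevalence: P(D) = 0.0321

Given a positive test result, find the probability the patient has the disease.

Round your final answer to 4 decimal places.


Let D = has disease, + = positive test

Given:
- P(D) = 0.0321 (prevalence)
- P(+|D) = 0.9400 (sensitivity)
- P(-|¬D) = 0.9629 (specificity)
- P(+|¬D) = 0.0371 (false positive rate = 1 - specificity)

Step 1: Find P(+)
P(+) = P(+|D)P(D) + P(+|¬D)P(¬D)
     = 0.9400 × 0.0321 + 0.0371 × 0.9679
     = 0.03017400 + 0.03590909
     = 0.06608309

Step 2: Apply Bayes' theorem for P(D|+)
P(D|+) = P(+|D)P(D) / P(+)
       = 0.03017400 / 0.06608309
       = 0.4566


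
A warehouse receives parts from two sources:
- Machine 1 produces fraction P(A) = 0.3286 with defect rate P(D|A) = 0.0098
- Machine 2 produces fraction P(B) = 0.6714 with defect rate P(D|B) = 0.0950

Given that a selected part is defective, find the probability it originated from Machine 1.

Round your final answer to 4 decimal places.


Let A = from Machine 1, D = defective

Given:
- P(A) = 0.3286, P(B) = 0.6714
- P(D|A) = 0.0098, P(D|B) = 0.0950

Step 1: Find P(D)
P(D) = P(D|A)P(A) + P(D|B)P(B)
     = 0.0098 × 0.3286 + 0.0950 × 0.6714
     = 0.00322028 + 0.06378300
     = 0.06700328

Step 2: Apply Bayes' theorem
P(A|D) = P(D|A)P(A) / P(D)
       = 0.00322028 / 0.06700328
       = 0.0481


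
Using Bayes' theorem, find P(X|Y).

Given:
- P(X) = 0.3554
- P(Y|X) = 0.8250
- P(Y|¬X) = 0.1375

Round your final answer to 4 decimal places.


Bayes' theorem: P(X|Y) = P(Y|X) × P(X) / P(Y)

Step 1: Calculate P(Y) using law of total probability
P(Y) = P(Y|X)P(X) + P(Y|¬X)P(¬X)
     = 0.8250 × 0.3554 + 0.1375 × 0.6446
     = 0.29320500 + 0.08863250
     = 0.38183750

Step 2: Apply Bayes' theorem
P(X|Y) = P(Y|X) × P(X) / P(Y)
       = 0.29320500 / 0.38183750
       = 0.7679


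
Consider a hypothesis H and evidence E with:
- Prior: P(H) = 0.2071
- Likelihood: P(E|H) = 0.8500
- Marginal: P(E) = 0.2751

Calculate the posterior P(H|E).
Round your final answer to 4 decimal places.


Using Bayes' theorem:

P(H|E) = P(E|H) × P(H) / P(E)
       = 0.8500 × 0.2071 / 0.2751
       = 0.17603500 / 0.2751
       = 0.6399

The evidence strengthens our belief in H.
Prior: 0.2071 → Posterior: 0.6399


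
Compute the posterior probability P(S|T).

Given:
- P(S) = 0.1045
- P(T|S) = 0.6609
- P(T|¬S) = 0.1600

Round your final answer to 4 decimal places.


Bayes' theorem: P(S|T) = P(T|S) × P(S) / P(T)

Step 1: Calculate P(T) using law of total probability
P(T) = P(T|S)P(S) + P(T|¬S)P(¬S)
     = 0.6609 × 0.1045 + 0.1600 × 0.8955
     = 0.06906405 + 0.14328000
     = 0.21234405

Step 2: Apply Bayes' theorem
P(S|T) = P(T|S) × P(S) / P(T)
       = 0.06906405 / 0.21234405
       = 0.3252


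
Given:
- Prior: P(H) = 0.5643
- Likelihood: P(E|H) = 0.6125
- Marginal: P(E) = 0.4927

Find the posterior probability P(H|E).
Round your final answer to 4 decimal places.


Using Bayes' theorem:

P(H|E) = P(E|H) × P(H) / P(E)
       = 0.6125 × 0.5643 / 0.4927
       = 0.34563375 / 0.4927
       = 0.7015

The evidence strengthens our belief in H.
Prior: 0.5643 → Posterior: 0.7015


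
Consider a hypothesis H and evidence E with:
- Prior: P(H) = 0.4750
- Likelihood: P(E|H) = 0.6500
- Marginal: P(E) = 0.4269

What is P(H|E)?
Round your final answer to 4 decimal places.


Using Bayes' theorem:

P(H|E) = P(E|H) × P(H) / P(E)
       = 0.6500 × 0.4750 / 0.4269
       = 0.30875000 / 0.4269
       = 0.7232

The evidence strengthens our belief in H.
Prior: 0.4750 → Posterior: 0.7232


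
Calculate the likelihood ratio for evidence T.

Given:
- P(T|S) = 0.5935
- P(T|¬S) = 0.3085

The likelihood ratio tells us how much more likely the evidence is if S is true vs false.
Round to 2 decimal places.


Likelihood Ratio (LR) = P(T|S) / P(T|¬S)

LR = 0.5935 / 0.3085
   = 1.92

The evidence is 1.92 times more likely if S is true than if S is false.
LR > 1, so observing T raises the odds in favor of S.


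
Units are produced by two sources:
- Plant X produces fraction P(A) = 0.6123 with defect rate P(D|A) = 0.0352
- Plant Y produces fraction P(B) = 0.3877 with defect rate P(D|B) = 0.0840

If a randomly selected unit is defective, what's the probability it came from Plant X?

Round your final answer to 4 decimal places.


Let A = from Plant X, D = defective

Given:
- P(A) = 0.6123, P(B) = 0.3877
- P(D|A) = 0.0352, P(D|B) = 0.0840

Step 1: Find P(D)
P(D) = P(D|A)P(A) + P(D|B)P(B)
     = 0.0352 × 0.6123 + 0.0840 × 0.3877
     = 0.02155296 + 0.03256680
     = 0.05411976

Step 2: Apply Bayes' theorem
P(A|D) = P(D|A)P(A) / P(D)
       = 0.02155296 / 0.05411976
       = 0.3982


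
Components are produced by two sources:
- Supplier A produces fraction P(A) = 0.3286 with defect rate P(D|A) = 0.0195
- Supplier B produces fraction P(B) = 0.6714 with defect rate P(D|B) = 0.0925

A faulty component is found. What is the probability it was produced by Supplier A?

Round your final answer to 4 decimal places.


Let A = from Supplier A, D = faulty

Given:
- P(A) = 0.3286, P(B) = 0.6714
- P(D|A) = 0.0195, P(D|B) = 0.0925

Step 1: Find P(D)
P(D) = P(D|A)P(A) + P(D|B)P(B)
     = 0.0195 × 0.3286 + 0.0925 × 0.6714
     = 0.00640770 + 0.06210450
     = 0.06851220

Step 2: Apply Bayes' theorem
P(A|D) = P(D|A)P(A) / P(D)
       = 0.00640770 / 0.06851220
       = 0.0935


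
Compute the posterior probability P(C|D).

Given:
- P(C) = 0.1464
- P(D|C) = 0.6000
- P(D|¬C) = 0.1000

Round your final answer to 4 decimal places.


Bayes' theorem: P(C|D) = P(D|C) × P(C) / P(D)

Step 1: Calculate P(D) using law of total probability
P(D) = P(D|C)P(C) + P(D|¬C)P(¬C)
     = 0.6000 × 0.1464 + 0.1000 × 0.8536
     = 0.08784000 + 0.08536000
     = 0.17320000

Step 2: Apply Bayes' theorem
P(C|D) = P(D|C) × P(C) / P(D)
       = 0.08784000 / 0.17320000
       = 0.5072


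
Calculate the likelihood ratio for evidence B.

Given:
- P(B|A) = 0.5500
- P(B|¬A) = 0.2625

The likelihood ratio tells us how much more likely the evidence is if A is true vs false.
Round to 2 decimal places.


Likelihood Ratio (LR) = P(B|A) / P(B|¬A)

LR = 0.5500 / 0.2625
   = 2.10

The evidence is 2.10 times more likely if A is true than if A is false.
LR > 1, so observing B raises the odds in favor of A.


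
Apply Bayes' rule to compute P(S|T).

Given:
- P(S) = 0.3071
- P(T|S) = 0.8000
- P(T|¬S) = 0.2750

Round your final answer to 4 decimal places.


Bayes' theorem: P(S|T) = P(T|S) × P(S) / P(T)

Step 1: Calculate P(T) using law of total probability
P(T) = P(T|S)P(S) + P(T|¬S)P(¬S)
     = 0.8000 × 0.3071 + 0.2750 × 0.6929
     = 0.24568000 + 0.19054750
     = 0.43622750

Step 2: Apply Bayes' theorem
P(S|T) = P(T|S) × P(S) / P(T)
       = 0.24568000 / 0.43622750
       = 0.5632


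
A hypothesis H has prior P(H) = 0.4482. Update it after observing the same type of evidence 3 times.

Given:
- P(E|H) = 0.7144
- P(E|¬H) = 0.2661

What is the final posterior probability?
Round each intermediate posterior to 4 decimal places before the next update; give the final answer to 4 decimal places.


Sequential Bayesian updating:

Initial prior: P(H) = 0.4482

Update 1:
  P(E) = 0.7144 × 0.4482 + 0.2661 × 0.5518 = 0.32019408 + 0.14683398 = 0.46702806
  P(H|E) = 0.32019408 / 0.46702806 = 0.6856

Update 2:
  P(E) = 0.7144 × 0.6856 + 0.2661 × 0.3144 = 0.48979264 + 0.08366184 = 0.57345448
  P(H|E) = 0.48979264 / 0.57345448 = 0.8541

Update 3:
  P(E) = 0.7144 × 0.8541 + 0.2661 × 0.1459 = 0.61016904 + 0.03882399 = 0.64899303
  P(H|E) = 0.61016904 / 0.64899303 = 0.9402

Final posterior: 0.9402


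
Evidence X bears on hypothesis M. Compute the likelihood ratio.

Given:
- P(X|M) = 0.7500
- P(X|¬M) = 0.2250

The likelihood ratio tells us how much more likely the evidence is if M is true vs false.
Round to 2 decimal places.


Likelihood Ratio (LR) = P(X|M) / P(X|¬M)

LR = 0.7500 / 0.2250
   = 3.33

The evidence is 3.33 times more likely if M is true than if M is false.
LR > 1, so observing X raises the odds in favor of M.


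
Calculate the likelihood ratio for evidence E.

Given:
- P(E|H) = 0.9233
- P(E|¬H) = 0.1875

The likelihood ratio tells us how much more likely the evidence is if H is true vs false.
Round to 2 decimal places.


Likelihood Ratio (LR) = P(E|H) / P(E|¬H)

LR = 0.9233 / 0.1875
   = 4.92

The evidence is 4.92 times more likely if H is true than if H is false.
Since LR > 1, the evidence supports H over ¬H.


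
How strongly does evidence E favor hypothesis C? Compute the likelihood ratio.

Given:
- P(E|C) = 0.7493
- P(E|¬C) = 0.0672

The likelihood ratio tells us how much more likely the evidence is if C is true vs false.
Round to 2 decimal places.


Likelihood Ratio (LR) = P(E|C) / P(E|¬C)

LR = 0.7493 / 0.0672
   = 11.15

The evidence is 11.15 times more likely if C is true than if C is false.
Because LR exceeds 1, E is evidence for C.


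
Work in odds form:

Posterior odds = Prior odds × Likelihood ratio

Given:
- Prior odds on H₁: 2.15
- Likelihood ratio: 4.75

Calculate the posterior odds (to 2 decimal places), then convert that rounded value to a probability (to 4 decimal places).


Step 1: Calculate posterior odds
Posterior odds = Prior odds × LR
               = 2.15 × 4.75
               = 10.21

Step 2: Convert to probability
P(H₁|E) = Posterior odds / (1 + Posterior odds)
       = 10.21 / (1 + 10.21)
       = 10.21 / 11.21
       = 0.9108

The evidence increased P(H₁) from 0.6825 to 0.9108.


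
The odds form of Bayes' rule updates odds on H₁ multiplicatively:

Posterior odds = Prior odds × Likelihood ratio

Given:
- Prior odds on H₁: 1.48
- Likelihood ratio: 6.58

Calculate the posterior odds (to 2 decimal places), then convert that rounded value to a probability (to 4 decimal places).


Step 1: Calculate posterior odds
Posterior odds = Prior odds × LR
               = 1.48 × 6.58
               = 9.74

Step 2: Convert to probability
P(H₁|E) = Posterior odds / (1 + Posterior odds)
       = 9.74 / (1 + 9.74)
       = 9.74 / 10.74
       = 0.9069

The evidence increased P(H₁) from 0.5968 to 0.9069.


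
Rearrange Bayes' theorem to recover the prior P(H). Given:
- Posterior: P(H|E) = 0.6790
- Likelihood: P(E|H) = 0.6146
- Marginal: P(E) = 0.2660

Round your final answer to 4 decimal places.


From Bayes' theorem: P(H|E) = P(E|H) × P(H) / P(E)

Rearranging for P(H):
P(H) = P(H|E) × P(E) / P(E|H)
     = 0.6790 × 0.2660 / 0.6146
     = 0.18061400 / 0.6146
     = 0.2939


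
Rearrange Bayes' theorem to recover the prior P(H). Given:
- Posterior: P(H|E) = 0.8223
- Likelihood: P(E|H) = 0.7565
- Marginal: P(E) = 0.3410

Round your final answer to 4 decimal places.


From Bayes' theorem: P(H|E) = P(E|H) × P(H) / P(E)

Rearranging for P(H):
P(H) = P(H|E) × P(E) / P(E|H)
     = 0.8223 × 0.3410 / 0.7565
     = 0.28040430 / 0.7565
     = 0.3707


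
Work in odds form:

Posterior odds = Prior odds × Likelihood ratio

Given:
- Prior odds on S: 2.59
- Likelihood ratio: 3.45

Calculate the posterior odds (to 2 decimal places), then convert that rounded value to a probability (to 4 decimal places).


Step 1: Calculate posterior odds
Posterior odds = Prior odds × LR
               = 2.59 × 3.45
               = 8.94

Step 2: Convert to probability
P(S|E) = Posterior odds / (1 + Posterior odds)
       = 8.94 / (1 + 8.94)
       = 8.94 / 9.94
       = 0.8994

The evidence increased P(S) from 0.7214 to 0.8994.


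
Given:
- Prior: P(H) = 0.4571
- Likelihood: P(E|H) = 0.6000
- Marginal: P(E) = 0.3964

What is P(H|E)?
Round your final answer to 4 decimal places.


Using Bayes' theorem:

P(H|E) = P(E|H) × P(H) / P(E)
       = 0.6000 × 0.4571 / 0.3964
       = 0.27426000 / 0.3964
       = 0.6919

The evidence strengthens our belief in H.
Prior: 0.4571 → Posterior: 0.6919


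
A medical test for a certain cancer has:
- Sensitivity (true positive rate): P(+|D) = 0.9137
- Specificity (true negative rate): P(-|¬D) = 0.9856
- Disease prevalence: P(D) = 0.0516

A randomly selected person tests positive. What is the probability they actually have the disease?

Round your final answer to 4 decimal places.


Let D = has disease, + = positive test

Given:
- P(D) = 0.0516 (prevalence)
- P(+|D) = 0.9137 (sensitivity)
- P(-|¬D) = 0.9856 (specificity)
- P(+|¬D) = 0.0144 (false positive rate = 1 - specificity)

Step 1: Find P(+)
P(+) = P(+|D)P(D) + P(+|¬D)P(¬D)
     = 0.9137 × 0.0516 + 0.0144 × 0.9484
     = 0.04714692 + 0.01365696
     = 0.06080388

Step 2: Apply Bayes' theorem for P(D|+)
P(D|+) = P(+|D)P(D) / P(+)
       = 0.04714692 / 0.06080388
       = 0.7754


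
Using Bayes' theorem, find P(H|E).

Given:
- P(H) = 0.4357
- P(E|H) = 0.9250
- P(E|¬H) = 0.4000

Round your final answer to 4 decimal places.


Bayes' theorem: P(H|E) = P(E|H) × P(H) / P(E)

Step 1: Calculate P(E) using law of total probability
P(E) = P(E|H)P(H) + P(E|¬H)P(¬H)
     = 0.9250 × 0.4357 + 0.4000 × 0.5643
     = 0.40302250 + 0.22572000
     = 0.62874250

Step 2: Apply Bayes' theorem
P(H|E) = P(E|H) × P(H) / P(E)
       = 0.40302250 / 0.62874250
       = 0.6410


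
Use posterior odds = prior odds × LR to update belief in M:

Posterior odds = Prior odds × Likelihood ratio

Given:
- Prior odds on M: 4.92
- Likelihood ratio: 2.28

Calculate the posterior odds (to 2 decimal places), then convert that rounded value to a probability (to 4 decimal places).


Step 1: Calculate posterior odds
Posterior odds = Prior odds × LR
               = 4.92 × 2.28
               = 11.22

Step 2: Convert to probability
P(M|E) = Posterior odds / (1 + Posterior odds)
       = 11.22 / (1 + 11.22)
       = 11.22 / 12.22
       = 0.9182

The evidence increased P(M) from 0.8311 to 0.9182.


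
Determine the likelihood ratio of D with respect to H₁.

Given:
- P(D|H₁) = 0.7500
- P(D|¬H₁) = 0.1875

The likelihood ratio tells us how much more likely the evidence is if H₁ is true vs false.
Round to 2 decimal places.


Likelihood Ratio (LR) = P(D|H₁) / P(D|¬H₁)

LR = 0.7500 / 0.1875
   = 4.00

The evidence is 4.00 times more likely if H₁ is true than if H₁ is false.
LR > 1, so observing D raises the odds in favor of H₁.


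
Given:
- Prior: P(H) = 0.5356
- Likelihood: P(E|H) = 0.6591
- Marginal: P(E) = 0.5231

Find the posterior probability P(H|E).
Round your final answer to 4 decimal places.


Using Bayes' theorem:

P(H|E) = P(E|H) × P(H) / P(E)
       = 0.6591 × 0.5356 / 0.5231
       = 0.35301396 / 0.5231
       = 0.6748

The evidence strengthens our belief in H.
Prior: 0.5356 → Posterior: 0.6748


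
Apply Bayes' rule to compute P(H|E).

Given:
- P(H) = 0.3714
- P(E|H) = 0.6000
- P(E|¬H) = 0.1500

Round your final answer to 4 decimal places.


Bayes' theorem: P(H|E) = P(E|H) × P(H) / P(E)

Step 1: Calculate P(E) using law of total probability
P(E) = P(E|H)P(H) + P(E|¬H)P(¬H)
     = 0.6000 × 0.3714 + 0.1500 × 0.6286
     = 0.22284000 + 0.09429000
     = 0.31713000

Step 2: Apply Bayes' theorem
P(H|E) = P(E|H) × P(H) / P(E)
       = 0.22284000 / 0.31713000
       = 0.7027


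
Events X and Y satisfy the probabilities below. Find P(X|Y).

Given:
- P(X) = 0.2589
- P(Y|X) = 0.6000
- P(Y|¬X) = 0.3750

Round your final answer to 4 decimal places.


Bayes' theorem: P(X|Y) = P(Y|X) × P(X) / P(Y)

Step 1: Calculate P(Y) using law of total probability
P(Y) = P(Y|X)P(X) + P(Y|¬X)P(¬X)
     = 0.6000 × 0.2589 + 0.3750 × 0.7411
     = 0.15534000 + 0.27791250
     = 0.43325250

Step 2: Apply Bayes' theorem
P(X|Y) = P(Y|X) × P(X) / P(Y)
       = 0.15534000 / 0.43325250
       = 0.3585


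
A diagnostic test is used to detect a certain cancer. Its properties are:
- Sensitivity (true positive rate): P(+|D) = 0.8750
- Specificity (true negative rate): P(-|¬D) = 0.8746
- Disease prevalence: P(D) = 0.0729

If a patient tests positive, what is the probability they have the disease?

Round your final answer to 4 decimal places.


Let D = has disease, + = positive test

Given:
- P(D) = 0.0729 (prevalence)
- P(+|D) = 0.8750 (sensitivity)
- P(-|¬D) = 0.8746 (specificity)
- P(+|¬D) = 0.1254 (false positive rate = 1 - specificity)

Step 1: Find P(+)
P(+) = P(+|D)P(D) + P(+|¬D)P(¬D)
     = 0.8750 × 0.0729 + 0.1254 × 0.9271
     = 0.06378750 + 0.11625834
     = 0.18004584

Step 2: Apply Bayes' theorem for P(D|+)
P(D|+) = P(+|D)P(D) / P(+)
       = 0.06378750 / 0.18004584
       = 0.3543


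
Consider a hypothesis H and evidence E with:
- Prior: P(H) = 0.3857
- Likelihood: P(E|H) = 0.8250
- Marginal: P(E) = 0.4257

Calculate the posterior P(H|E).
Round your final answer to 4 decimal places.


Using Bayes' theorem:

P(H|E) = P(E|H) × P(H) / P(E)
       = 0.8250 × 0.3857 / 0.4257
       = 0.31820250 / 0.4257
       = 0.7475

The evidence strengthens our belief in H.
Prior: 0.3857 → Posterior: 0.7475


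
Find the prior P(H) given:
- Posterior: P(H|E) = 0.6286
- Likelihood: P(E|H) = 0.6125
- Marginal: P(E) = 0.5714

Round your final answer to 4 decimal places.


From Bayes' theorem: P(H|E) = P(E|H) × P(H) / P(E)

Rearranging for P(H):
P(H) = P(H|E) × P(E) / P(E|H)
     = 0.6286 × 0.5714 / 0.6125
     = 0.35918204 / 0.6125
     = 0.5864
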